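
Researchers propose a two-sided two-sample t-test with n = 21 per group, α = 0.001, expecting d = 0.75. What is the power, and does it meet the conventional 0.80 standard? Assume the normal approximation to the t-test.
Power ≈ 0.19; the study is underpowered (power < 0.80)

Power calculation (two-sample t-test, normal approximation):
z_β = d · √(n/2) - z_{α/2}
z_β = 0.75 · √(21/2) - 3.291
z_β = 0.75 · 3.240 - 3.291
z_β = -0.860

Power = Φ(z_β) = Φ(-0.860) ≈ 0.195

Effect size d = 0.75 is medium by Cohen's convention (0.2/0.5/0.8).

Threshold: power ≥ 0.80 is conventionally adequate.
Power ≈ 0.19 → the study is underpowered (power < 0.80).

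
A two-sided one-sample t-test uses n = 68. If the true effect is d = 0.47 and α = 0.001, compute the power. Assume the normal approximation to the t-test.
Power ≈ 0.72

Power calculation (one-sample t-test, normal approximation):
z_β = d · √n - z_{α/2}
z_β = 0.47 · √68 - 3.291
z_β = 0.47 · 8.246 - 3.291
z_β = 0.585

Power = Φ(z_β) = Φ(0.585) ≈ 0.721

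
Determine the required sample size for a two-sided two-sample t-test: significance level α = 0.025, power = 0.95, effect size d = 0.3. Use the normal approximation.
n = 336 per group

Sample size formula (two-sample t-test, normal approximation):
n = 2 · ((z_{α/2} + z_β) / d)²

z_{α/2} = 2.241 (for α = 0.025, two-sided)
z_β = 1.645 (for power = 0.95)
d = 0.3

n = 2 · ((2.241 + 1.645) / 0.3)²
n = 2 · (12.953)²
n ≈ 335.56
Round up to the next whole number: n = 336 per group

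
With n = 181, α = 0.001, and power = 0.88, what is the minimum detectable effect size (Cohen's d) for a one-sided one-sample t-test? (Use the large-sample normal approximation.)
d ≈ 0.32

Minimum detectable effect (one-sample t-test, normal approximation):
d = (z_α + z_β) / √n
d = (3.090 + 1.175) / √181
d = 4.265 / 13.454
d ≈ 0.32

By Cohen's convention (0.2 small / 0.5 medium / 0.8 large): small effect.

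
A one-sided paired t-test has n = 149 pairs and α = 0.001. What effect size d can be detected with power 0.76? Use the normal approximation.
d ≈ 0.31

Minimum detectable effect (paired t-test, normal approximation):
d = (z_α + z_β) / √n
d = (3.090 + 0.706) / √149
d = 3.797 / 12.207
d ≈ 0.31

By Cohen's convention (0.2 small / 0.5 medium / 0.8 large): small effect.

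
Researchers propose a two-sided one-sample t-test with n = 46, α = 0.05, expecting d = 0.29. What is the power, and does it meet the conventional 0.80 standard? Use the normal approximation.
Power ≈ 0.50; the study is underpowered (power < 0.80)

Power calculation (one-sample t-test, normal approximation):
z_β = d · √n - z_{α/2}
z_β = 0.29 · √46 - 1.960
z_β = 0.29 · 6.782 - 1.960
z_β = 0.007

Power = Φ(z_β) = Φ(0.007) ≈ 0.503

Effect size d = 0.29 is small by Cohen's convention (0.2/0.5/0.8).

Threshold: power ≥ 0.80 is conventionally adequate.
Power ≈ 0.50 → the study is underpowered (power < 0.80).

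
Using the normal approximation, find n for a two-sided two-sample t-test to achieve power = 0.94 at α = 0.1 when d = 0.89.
n = 26 per group

Sample size formula (two-sample t-test, normal approximation):
n = 2 · ((z_{α/2} + z_β) / d)²

z_{α/2} = 1.645 (for α = 0.1, two-sided)
z_β = 1.555 (for power = 0.94)
d = 0.89

n = 2 · ((1.645 + 1.555) / 0.89)²
n = 2 · (3.596)²
n ≈ 25.86
Round up to the next whole number: n = 26 per group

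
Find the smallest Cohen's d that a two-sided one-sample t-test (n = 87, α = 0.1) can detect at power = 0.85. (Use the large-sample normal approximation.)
d ≈ 0.29

Minimum detectable effect (one-sample t-test, normal approximation):
d = (z_{α/2} + z_β) / √n
d = (1.645 + 1.036) / √87
d = 2.681 / 9.327
d ≈ 0.29

By Cohen's convention (0.2 small / 0.5 medium / 0.8 large): small effect.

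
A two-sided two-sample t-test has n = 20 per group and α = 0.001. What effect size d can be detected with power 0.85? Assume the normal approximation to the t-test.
d ≈ 1.37

Minimum detectable effect (two-sample t-test, normal approximation):
d = (z_{α/2} + z_β) / √(n/2)
d = (3.291 + 1.036) / √(20/2)
d = 4.327 / 3.162
d ≈ 1.37

By Cohen's convention (0.2 small / 0.5 medium / 0.8 large): large effect.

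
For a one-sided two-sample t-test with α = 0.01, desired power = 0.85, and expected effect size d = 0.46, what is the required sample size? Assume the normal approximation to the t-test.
n = 107 per group

Sample size formula (two-sample t-test, normal approximation):
n = 2 · ((z_α + z_β) / d)²

z_α = 2.326 (for α = 0.01, one-sided)
z_β = 1.036 (for power = 0.85)
d = 0.46

n = 2 · ((2.326 + 1.036) / 0.46)²
n = 2 · (7.309)²
n ≈ 106.84
Round up to the next whole number: n = 107 per group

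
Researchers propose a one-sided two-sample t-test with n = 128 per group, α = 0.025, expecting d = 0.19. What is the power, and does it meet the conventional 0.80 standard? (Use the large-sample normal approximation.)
Power ≈ 0.33; the study is underpowered (power < 0.80)

Power calculation (two-sample t-test, normal approximation):
z_β = d · √(n/2) - z_α
z_β = 0.19 · √(128/2) - 1.960
z_β = 0.19 · 8.000 - 1.960
z_β = -0.440

Power = Φ(z_β) = Φ(-0.440) ≈ 0.330

Effect size d = 0.19 is very small by Cohen's convention (0.2/0.5/0.8).

Threshold: power ≥ 0.80 is conventionally adequate.
Power ≈ 0.33 → the study is underpowered (power < 0.80).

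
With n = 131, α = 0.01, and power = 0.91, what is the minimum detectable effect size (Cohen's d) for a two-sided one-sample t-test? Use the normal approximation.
d ≈ 0.34

Minimum detectable effect (one-sample t-test, normal approximation):
d = (z_{α/2} + z_β) / √n
d = (2.576 + 1.341) / √131
d = 3.917 / 11.446
d ≈ 0.34

By Cohen's convention (0.2 small / 0.5 medium / 0.8 large): small effect.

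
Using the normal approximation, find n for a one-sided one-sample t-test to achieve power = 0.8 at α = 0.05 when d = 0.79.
n = 10

Sample size formula (one-sample t-test, normal approximation):
n = ((z_α + z_β) / d)²

z_α = 1.645 (for α = 0.05, one-sided)
z_β = 0.842 (for power = 0.8)
d = 0.79

n = ((1.645 + 0.842) / 0.79)²
n = (3.148)²
n ≈ 9.91
Round up to the next whole number: n = 10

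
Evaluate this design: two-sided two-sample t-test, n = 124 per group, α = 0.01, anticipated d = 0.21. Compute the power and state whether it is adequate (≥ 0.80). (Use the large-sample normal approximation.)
Power ≈ 0.18; the study is underpowered (power < 0.80)

Power calculation (two-sample t-test, normal approximation):
z_β = d · √(n/2) - z_{α/2}
z_β = 0.21 · √(124/2) - 2.576
z_β = 0.21 · 7.874 - 2.576
z_β = -0.922

Power = Φ(z_β) = Φ(-0.922) ≈ 0.178

Effect size d = 0.21 is small by Cohen's convention (0.2/0.5/0.8).

Threshold: power ≥ 0.80 is conventionally adequate.
Power ≈ 0.18 → the study is underpowered (power < 0.80).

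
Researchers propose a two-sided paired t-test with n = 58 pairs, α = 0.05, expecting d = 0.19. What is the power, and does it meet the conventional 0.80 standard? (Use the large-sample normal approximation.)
Power ≈ 0.30; the study is underpowered (power < 0.80)

Power calculation (paired t-test, normal approximation):
z_β = d · √n - z_{α/2}
z_β = 0.19 · √58 - 1.960
z_β = 0.19 · 7.616 - 1.960
z_β = -0.513

Power = Φ(z_β) = Φ(-0.513) ≈ 0.304

Effect size d = 0.19 is very small by Cohen's convention (0.2/0.5/0.8).

Threshold: power ≥ 0.80 is conventionally adequate.
Power ≈ 0.30 → the study is underpowered (power < 0.80).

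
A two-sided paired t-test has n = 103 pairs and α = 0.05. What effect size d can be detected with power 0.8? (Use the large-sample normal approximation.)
d ≈ 0.28

Minimum detectable effect (paired t-test, normal approximation):
d = (z_{α/2} + z_β) / √n
d = (1.960 + 0.842) / √103
d = 2.802 / 10.149
d ≈ 0.28

By Cohen's convention (0.2 small / 0.5 medium / 0.8 large): small effect.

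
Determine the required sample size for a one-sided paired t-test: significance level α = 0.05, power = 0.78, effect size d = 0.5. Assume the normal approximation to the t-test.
n = 24 pairs

Sample size formula (paired t-test, normal approximation):
n = ((z_α + z_β) / d)²

z_α = 1.645 (for α = 0.05, one-sided)
z_β = 0.772 (for power = 0.78)
d = 0.5

n = ((1.645 + 0.772) / 0.5)²
n = (4.834)²
n ≈ 23.37
Round up to the next whole number: n = 24 pairs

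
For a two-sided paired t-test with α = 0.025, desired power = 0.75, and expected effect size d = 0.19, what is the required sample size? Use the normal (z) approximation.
n = 236 pairs

Sample size formula (paired t-test, normal approximation):
n = ((z_{α/2} + z_β) / d)²

z_{α/2} = 2.241 (for α = 0.025, two-sided)
z_β = 0.674 (for power = 0.75)
d = 0.19

n = ((2.241 + 0.674) / 0.19)²
n = (15.342)²
n ≈ 235.38
Round up to the next whole number: n = 236 pairs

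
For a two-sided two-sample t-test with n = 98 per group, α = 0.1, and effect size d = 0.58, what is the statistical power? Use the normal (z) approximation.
Power ≈ 0.99

Power calculation (two-sample t-test, normal approximation):
z_β = d · √(n/2) - z_{α/2}
z_β = 0.58 · √(98/2) - 1.645
z_β = 0.58 · 7.000 - 1.645
z_β = 2.415

Power = Φ(z_β) = Φ(2.415) ≈ 0.992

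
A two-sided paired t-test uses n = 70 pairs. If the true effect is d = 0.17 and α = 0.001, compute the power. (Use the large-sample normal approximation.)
Power ≈ 0.03

Power calculation (paired t-test, normal approximation):
z_β = d · √n - z_{α/2}
z_β = 0.17 · √70 - 3.291
z_β = 0.17 · 8.367 - 3.291
z_β = -1.868

Power = Φ(z_β) = Φ(-1.868) ≈ 0.031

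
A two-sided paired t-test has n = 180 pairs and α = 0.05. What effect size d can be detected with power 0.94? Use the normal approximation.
d ≈ 0.26

Minimum detectable effect (paired t-test, normal approximation):
d = (z_{α/2} + z_β) / √n
d = (1.960 + 1.555) / √180
d = 3.515 / 13.416
d ≈ 0.26

By Cohen's convention (0.2 small / 0.5 medium / 0.8 large): small effect.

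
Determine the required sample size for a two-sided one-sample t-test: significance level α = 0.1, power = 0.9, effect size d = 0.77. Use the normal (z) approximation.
n = 15

Sample size formula (one-sample t-test, normal approximation):
n = ((z_{α/2} + z_β) / d)²

z_{α/2} = 1.645 (for α = 0.1, two-sided)
z_β = 1.282 (for power = 0.9)
d = 0.77

n = ((1.645 + 1.282) / 0.77)²
n = (3.801)²
n ≈ 14.45
Round up to the next whole number: n = 15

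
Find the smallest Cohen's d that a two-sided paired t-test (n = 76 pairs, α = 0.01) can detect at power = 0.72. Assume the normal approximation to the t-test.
d ≈ 0.36

Minimum detectable effect (paired t-test, normal approximation):
d = (z_{α/2} + z_β) / √n
d = (2.576 + 0.583) / √76
d = 3.159 / 8.718
d ≈ 0.36

By Cohen's convention (0.2 small / 0.5 medium / 0.8 large): small effect.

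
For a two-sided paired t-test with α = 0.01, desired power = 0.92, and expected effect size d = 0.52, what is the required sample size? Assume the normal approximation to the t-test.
n = 59 pairs

Sample size formula (paired t-test, normal approximation):
n = ((z_{α/2} + z_β) / d)²

z_{α/2} = 2.576 (for α = 0.01, two-sided)
z_β = 1.405 (for power = 0.92)
d = 0.52

n = ((2.576 + 1.405) / 0.52)²
n = (7.656)²
n ≈ 58.61
Round up to the next whole number: n = 59 pairs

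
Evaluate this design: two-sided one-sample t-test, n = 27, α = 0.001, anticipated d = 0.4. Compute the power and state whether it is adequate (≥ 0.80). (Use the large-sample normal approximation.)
Power ≈ 0.11; the study is underpowered (power < 0.80)

Power calculation (one-sample t-test, normal approximation):
z_β = d · √n - z_{α/2}
z_β = 0.4 · √27 - 3.291
z_β = 0.4 · 5.196 - 3.291
z_β = -1.212

Power = Φ(z_β) = Φ(-1.212) ≈ 0.113

Effect size d = 0.4 is small by Cohen's convention (0.2/0.5/0.8).

Threshold: power ≥ 0.80 is conventionally adequate.
Power ≈ 0.11 → the study is underpowered (power < 0.80).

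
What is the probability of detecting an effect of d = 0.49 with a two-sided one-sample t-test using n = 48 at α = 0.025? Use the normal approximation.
Power ≈ 0.88

Power calculation (one-sample t-test, normal approximation):
z_β = d · √n - z_{α/2}
z_β = 0.49 · √48 - 2.241
z_β = 0.49 · 6.928 - 2.241
z_β = 1.153

Power = Φ(z_β) = Φ(1.153) ≈ 0.876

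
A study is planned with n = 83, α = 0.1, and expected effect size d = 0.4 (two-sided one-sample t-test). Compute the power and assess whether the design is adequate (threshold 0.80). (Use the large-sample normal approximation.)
Power ≈ 0.98; the study is adequately powered (power ≥ 0.80)

Power calculation (one-sample t-test, normal approximation):
z_β = d · √n - z_{α/2}
z_β = 0.4 · √83 - 1.645
z_β = 0.4 · 9.110 - 1.645
z_β = 1.999

Power = Φ(z_β) = Φ(1.999) ≈ 0.977

Effect size d = 0.4 is small by Cohen's convention (0.2/0.5/0.8).

Threshold: power ≥ 0.80 is conventionally adequate.
Power ≈ 0.98 → the study is adequately powered (power ≥ 0.80).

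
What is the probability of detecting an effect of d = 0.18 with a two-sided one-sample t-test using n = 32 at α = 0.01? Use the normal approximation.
Power ≈ 0.06

Power calculation (one-sample t-test, normal approximation):
z_β = d · √n - z_{α/2}
z_β = 0.18 · √32 - 2.576
z_β = 0.18 · 5.657 - 2.576
z_β = -1.558

Power = Φ(z_β) = Φ(-1.558) ≈ 0.060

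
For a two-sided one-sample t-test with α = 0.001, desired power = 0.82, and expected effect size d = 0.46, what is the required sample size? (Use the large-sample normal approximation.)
n = 84

Sample size formula (one-sample t-test, normal approximation):
n = ((z_{α/2} + z_β) / d)²

z_{α/2} = 3.291 (for α = 0.001, two-sided)
z_β = 0.915 (for power = 0.82)
d = 0.46

n = ((3.291 + 0.915) / 0.46)²
n = (9.143)²
n ≈ 83.59
Round up to the next whole number: n = 84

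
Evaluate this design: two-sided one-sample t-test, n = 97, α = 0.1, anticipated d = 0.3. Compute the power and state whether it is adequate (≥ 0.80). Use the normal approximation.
Power ≈ 0.90; the study is adequately powered (power ≥ 0.80)

Power calculation (one-sample t-test, normal approximation):
z_β = d · √n - z_{α/2}
z_β = 0.3 · √97 - 1.645
z_β = 0.3 · 9.849 - 1.645
z_β = 1.310

Power = Φ(z_β) = Φ(1.310) ≈ 0.905

Effect size d = 0.3 is small by Cohen's convention (0.2/0.5/0.8).

Threshold: power ≥ 0.80 is conventionally adequate.
Power ≈ 0.90 → the study is adequately powered (power ≥ 0.80).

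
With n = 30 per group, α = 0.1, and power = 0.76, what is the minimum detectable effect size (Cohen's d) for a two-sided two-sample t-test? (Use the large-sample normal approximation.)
d ≈ 0.61

Minimum detectable effect (two-sample t-test, normal approximation):
d = (z_{α/2} + z_β) / √(n/2)
d = (1.645 + 0.706) / √(30/2)
d = 2.351 / 3.873
d ≈ 0.61

By Cohen's convention (0.2 small / 0.5 medium / 0.8 large): medium effect.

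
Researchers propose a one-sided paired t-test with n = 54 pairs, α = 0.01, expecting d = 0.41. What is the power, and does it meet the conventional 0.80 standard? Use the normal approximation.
Power ≈ 0.75; the study is underpowered (power < 0.80)

Power calculation (paired t-test, normal approximation):
z_β = d · √n - z_α
z_β = 0.41 · √54 - 2.326
z_β = 0.41 · 7.348 - 2.326
z_β = 0.687

Power = Φ(z_β) = Φ(0.687) ≈ 0.754

Effect size d = 0.41 is small by Cohen's convention (0.2/0.5/0.8).

Threshold: power ≥ 0.80 is conventionally adequate.
Power ≈ 0.75 → the study is underpowered (power < 0.80).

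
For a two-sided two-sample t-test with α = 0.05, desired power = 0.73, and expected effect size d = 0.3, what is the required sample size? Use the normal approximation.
n = 148 per group

Sample size formula (two-sample t-test, normal approximation):
n = 2 · ((z_{α/2} + z_β) / d)²

z_{α/2} = 1.960 (for α = 0.05, two-sided)
z_β = 0.613 (for power = 0.73)
d = 0.3

n = 2 · ((1.960 + 0.613) / 0.3)²
n = 2 · (8.577)²
n ≈ 147.13
Round up to the next whole number: n = 148 per group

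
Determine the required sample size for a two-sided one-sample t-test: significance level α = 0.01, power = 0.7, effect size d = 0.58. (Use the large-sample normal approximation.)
n = 29

Sample size formula (one-sample t-test, normal approximation):
n = ((z_{α/2} + z_β) / d)²

z_{α/2} = 2.576 (for α = 0.01, two-sided)
z_β = 0.524 (for power = 0.7)
d = 0.58

n = ((2.576 + 0.524) / 0.58)²
n = (5.345)²
n ≈ 28.57
Round up to the next whole number: n = 29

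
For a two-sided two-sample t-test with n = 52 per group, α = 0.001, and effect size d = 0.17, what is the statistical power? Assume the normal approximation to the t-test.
Power ≈ 0.01

Power calculation (two-sample t-test, normal approximation):
z_β = d · √(n/2) - z_{α/2}
z_β = 0.17 · √(52/2) - 3.291
z_β = 0.17 · 5.099 - 3.291
z_β = -2.424

Power = Φ(z_β) = Φ(-2.424) ≈ 0.008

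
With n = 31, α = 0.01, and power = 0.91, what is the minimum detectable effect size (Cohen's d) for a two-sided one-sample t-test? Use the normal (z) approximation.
d ≈ 0.70

Minimum detectable effect (one-sample t-test, normal approximation):
d = (z_{α/2} + z_β) / √n
d = (2.576 + 1.341) / √31
d = 3.917 / 5.568
d ≈ 0.70

By Cohen's convention (0.2 small / 0.5 medium / 0.8 large): medium effect.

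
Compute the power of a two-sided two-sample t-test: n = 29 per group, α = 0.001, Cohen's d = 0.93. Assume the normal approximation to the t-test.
Power ≈ 0.60

Power calculation (two-sample t-test, normal approximation):
z_β = d · √(n/2) - z_{α/2}
z_β = 0.93 · √(29/2) - 3.291
z_β = 0.93 · 3.808 - 3.291
z_β = 0.251

Power = Φ(z_β) = Φ(0.251) ≈ 0.599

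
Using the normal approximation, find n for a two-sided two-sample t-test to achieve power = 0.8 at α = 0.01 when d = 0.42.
n = 133 per group

Sample size formula (two-sample t-test, normal approximation):
n = 2 · ((z_{α/2} + z_β) / d)²

z_{α/2} = 2.576 (for α = 0.01, two-sided)
z_β = 0.842 (for power = 0.8)
d = 0.42

n = 2 · ((2.576 + 0.842) / 0.42)²
n = 2 · (8.138)²
n ≈ 132.45
Round up to the next whole number: n = 133 per group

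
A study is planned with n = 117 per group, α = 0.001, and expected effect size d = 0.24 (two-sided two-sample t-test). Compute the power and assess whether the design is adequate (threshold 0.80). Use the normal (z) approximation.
Power ≈ 0.07; the study is underpowered (power < 0.80)

Power calculation (two-sample t-test, normal approximation):
z_β = d · √(n/2) - z_{α/2}
z_β = 0.24 · √(117/2) - 3.291
z_β = 0.24 · 7.649 - 3.291
z_β = -1.455

Power = Φ(z_β) = Φ(-1.455) ≈ 0.073

Effect size d = 0.24 is small by Cohen's convention (0.2/0.5/0.8).

Threshold: power ≥ 0.80 is conventionally adequate.
Power ≈ 0.07 → the study is underpowered (power < 0.80).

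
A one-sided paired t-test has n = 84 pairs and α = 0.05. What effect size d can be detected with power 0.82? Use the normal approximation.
d ≈ 0.28

Minimum detectable effect (paired t-test, normal approximation):
d = (z_α + z_β) / √n
d = (1.645 + 0.915) / √84
d = 2.560 / 9.165
d ≈ 0.28

By Cohen's convention (0.2 small / 0.5 medium / 0.8 large): small effect.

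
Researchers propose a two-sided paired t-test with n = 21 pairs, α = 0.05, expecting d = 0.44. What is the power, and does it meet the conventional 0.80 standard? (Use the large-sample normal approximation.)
Power ≈ 0.52; the study is underpowered (power < 0.80)

Power calculation (paired t-test, normal approximation):
z_β = d · √n - z_{α/2}
z_β = 0.44 · √21 - 1.960
z_β = 0.44 · 4.583 - 1.960
z_β = 0.056

Power = Φ(z_β) = Φ(0.056) ≈ 0.522

Effect size d = 0.44 is small by Cohen's convention (0.2/0.5/0.8).

Threshold: power ≥ 0.80 is conventionally adequate.
Power ≈ 0.52 → the study is underpowered (power < 0.80).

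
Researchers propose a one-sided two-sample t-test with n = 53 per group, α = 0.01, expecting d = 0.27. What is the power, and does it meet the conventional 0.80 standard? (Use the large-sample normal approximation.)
Power ≈ 0.17; the study is underpowered (power < 0.80)

Power calculation (two-sample t-test, normal approximation):
z_β = d · √(n/2) - z_α
z_β = 0.27 · √(53/2) - 2.326
z_β = 0.27 · 5.148 - 2.326
z_β = -0.936

Power = Φ(z_β) = Φ(-0.936) ≈ 0.175

Effect size d = 0.27 is small by Cohen's convention (0.2/0.5/0.8).

Threshold: power ≥ 0.80 is conventionally adequate.
Power ≈ 0.17 → the study is underpowered (power < 0.80).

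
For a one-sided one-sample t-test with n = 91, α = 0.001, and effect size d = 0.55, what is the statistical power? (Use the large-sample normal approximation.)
Power ≈ 0.98

Power calculation (one-sample t-test, normal approximation):
z_β = d · √n - z_α
z_β = 0.55 · √91 - 3.090
z_β = 0.55 · 9.539 - 3.090
z_β = 2.156

Power = Φ(z_β) = Φ(2.156) ≈ 0.984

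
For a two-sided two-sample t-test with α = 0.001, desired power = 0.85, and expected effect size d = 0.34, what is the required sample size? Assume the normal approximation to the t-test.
n = 324 per group

Sample size formula (two-sample t-test, normal approximation):
n = 2 · ((z_{α/2} + z_β) / d)²

z_{α/2} = 3.291 (for α = 0.001, two-sided)
z_β = 1.036 (for power = 0.85)
d = 0.34

n = 2 · ((3.291 + 1.036) / 0.34)²
n = 2 · (12.726)²
n ≈ 323.90
Round up to the next whole number: n = 324 per group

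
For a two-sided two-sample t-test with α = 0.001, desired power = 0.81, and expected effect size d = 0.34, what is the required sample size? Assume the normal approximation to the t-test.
n = 301 per group

Sample size formula (two-sample t-test, normal approximation):
n = 2 · ((z_{α/2} + z_β) / d)²

z_{α/2} = 3.291 (for α = 0.001, two-sided)
z_β = 0.878 (for power = 0.81)
d = 0.34

n = 2 · ((3.291 + 0.878) / 0.34)²
n = 2 · (12.262)²
n ≈ 300.71
Round up to the next whole number: n = 301 per group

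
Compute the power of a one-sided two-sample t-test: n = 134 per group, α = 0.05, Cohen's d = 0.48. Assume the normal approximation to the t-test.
Power ≈ 0.99

Power calculation (two-sample t-test, normal approximation):
z_β = d · √(n/2) - z_α
z_β = 0.48 · √(134/2) - 1.645
z_β = 0.48 · 8.185 - 1.645
z_β = 2.284

Power = Φ(z_β) = Φ(2.284) ≈ 0.989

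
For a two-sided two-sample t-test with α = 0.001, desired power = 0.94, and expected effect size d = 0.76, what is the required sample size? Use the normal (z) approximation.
n = 82 per group

Sample size formula (two-sample t-test, normal approximation):
n = 2 · ((z_{α/2} + z_β) / d)²

z_{α/2} = 3.291 (for α = 0.001, two-sided)
z_β = 1.555 (for power = 0.94)
d = 0.76

n = 2 · ((3.291 + 1.555) / 0.76)²
n = 2 · (6.376)²
n ≈ 81.31
Round up to the next whole number: n = 82 per group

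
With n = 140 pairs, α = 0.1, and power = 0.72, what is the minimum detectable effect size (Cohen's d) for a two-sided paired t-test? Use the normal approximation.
d ≈ 0.19

Minimum detectable effect (paired t-test, normal approximation):
d = (z_{α/2} + z_β) / √n
d = (1.645 + 0.583) / √140
d = 2.228 / 11.832
d ≈ 0.19

By Cohen's convention (0.2 small / 0.5 medium / 0.8 large): very small effect.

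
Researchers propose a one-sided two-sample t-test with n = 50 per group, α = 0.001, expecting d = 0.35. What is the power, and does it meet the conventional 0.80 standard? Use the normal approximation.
Power ≈ 0.09; the study is underpowered (power < 0.80)

Power calculation (two-sample t-test, normal approximation):
z_β = d · √(n/2) - z_α
z_β = 0.35 · √(50/2) - 3.090
z_β = 0.35 · 5.000 - 3.090
z_β = -1.340

Power = Φ(z_β) = Φ(-1.340) ≈ 0.090

Effect size d = 0.35 is small by Cohen's convention (0.2/0.5/0.8).

Threshold: power ≥ 0.80 is conventionally adequate.
Power ≈ 0.09 → the study is underpowered (power < 0.80).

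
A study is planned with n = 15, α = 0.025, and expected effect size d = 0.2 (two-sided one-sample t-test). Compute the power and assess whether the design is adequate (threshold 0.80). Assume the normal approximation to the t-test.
Power ≈ 0.07; the study is underpowered (power < 0.80)

Power calculation (one-sample t-test, normal approximation):
z_β = d · √n - z_{α/2}
z_β = 0.2 · √15 - 2.241
z_β = 0.2 · 3.873 - 2.241
z_β = -1.467

Power = Φ(z_β) = Φ(-1.467) ≈ 0.071

Effect size d = 0.2 is small by Cohen's convention (0.2/0.5/0.8).

Threshold: power ≥ 0.80 is conventionally adequate.
Power ≈ 0.07 → the study is underpowered (power < 0.80).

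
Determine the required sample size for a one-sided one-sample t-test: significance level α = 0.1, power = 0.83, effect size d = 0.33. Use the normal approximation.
n = 46

Sample size formula (one-sample t-test, normal approximation):
n = ((z_α + z_β) / d)²

z_α = 1.282 (for α = 0.1, one-sided)
z_β = 0.954 (for power = 0.83)
d = 0.33

n = ((1.282 + 0.954) / 0.33)²
n = (6.776)²
n ≈ 45.91
Round up to the next whole number: n = 46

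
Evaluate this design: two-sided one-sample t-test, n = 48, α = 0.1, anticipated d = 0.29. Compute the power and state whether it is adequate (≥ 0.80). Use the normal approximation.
Power ≈ 0.64; the study is underpowered (power < 0.80)

Power calculation (one-sample t-test, normal approximation):
z_β = d · √n - z_{α/2}
z_β = 0.29 · √48 - 1.645
z_β = 0.29 · 6.928 - 1.645
z_β = 0.364

Power = Φ(z_β) = Φ(0.364) ≈ 0.642

Effect size d = 0.29 is small by Cohen's convention (0.2/0.5/0.8).

Threshold: power ≥ 0.80 is conventionally adequate.
Power ≈ 0.64 → the study is underpowered (power < 0.80).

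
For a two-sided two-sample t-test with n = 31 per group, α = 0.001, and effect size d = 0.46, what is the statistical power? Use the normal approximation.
Power ≈ 0.07

Power calculation (two-sample t-test, normal approximation):
z_β = d · √(n/2) - z_{α/2}
z_β = 0.46 · √(31/2) - 3.291
z_β = 0.46 · 3.937 - 3.291
z_β = -1.480

Power = Φ(z_β) = Φ(-1.480) ≈ 0.070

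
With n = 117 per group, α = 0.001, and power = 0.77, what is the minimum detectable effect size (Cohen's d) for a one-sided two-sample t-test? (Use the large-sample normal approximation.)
d ≈ 0.50

Minimum detectable effect (two-sample t-test, normal approximation):
d = (z_α + z_β) / √(n/2)
d = (3.090 + 0.739) / √(117/2)
d = 3.829 / 7.649
d ≈ 0.50

By Cohen's convention (0.2 small / 0.5 medium / 0.8 large): medium effect.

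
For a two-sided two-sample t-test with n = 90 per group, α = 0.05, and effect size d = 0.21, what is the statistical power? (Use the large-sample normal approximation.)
Power ≈ 0.29

Power calculation (two-sample t-test, normal approximation):
z_β = d · √(n/2) - z_{α/2}
z_β = 0.21 · √(90/2) - 1.960
z_β = 0.21 · 6.708 - 1.960
z_β = -0.551

Power = Φ(z_β) = Φ(-0.551) ≈ 0.291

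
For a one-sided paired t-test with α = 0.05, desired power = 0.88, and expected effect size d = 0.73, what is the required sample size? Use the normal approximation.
n = 15 pairs

Sample size formula (paired t-test, normal approximation):
n = ((z_α + z_β) / d)²

z_α = 1.645 (for α = 0.05, one-sided)
z_β = 1.175 (for power = 0.88)
d = 0.73

n = ((1.645 + 1.175) / 0.73)²
n = (3.863)²
n ≈ 14.92
Round up to the next whole number: n = 15 pairs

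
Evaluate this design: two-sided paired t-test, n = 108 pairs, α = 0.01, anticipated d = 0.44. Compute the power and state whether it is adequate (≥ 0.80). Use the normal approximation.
Power ≈ 0.98; the study is adequately powered (power ≥ 0.80)

Power calculation (paired t-test, normal approximation):
z_β = d · √n - z_{α/2}
z_β = 0.44 · √108 - 2.576
z_β = 0.44 · 10.392 - 2.576
z_β = 1.997

Power = Φ(z_β) = Φ(1.997) ≈ 0.977

Effect size d = 0.44 is small by Cohen's convention (0.2/0.5/0.8).

Threshold: power ≥ 0.80 is conventionally adequate.
Power ≈ 0.98 → the study is adequately powered (power ≥ 0.80).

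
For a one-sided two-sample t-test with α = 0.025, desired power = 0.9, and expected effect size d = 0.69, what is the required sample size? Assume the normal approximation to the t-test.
n = 45 per group

Sample size formula (two-sample t-test, normal approximation):
n = 2 · ((z_α + z_β) / d)²

z_α = 1.960 (for α = 0.025, one-sided)
z_β = 1.282 (for power = 0.9)
d = 0.69

n = 2 · ((1.960 + 1.282) / 0.69)²
n = 2 · (4.699)²
n ≈ 44.16
Round up to the next whole number: n = 45 per group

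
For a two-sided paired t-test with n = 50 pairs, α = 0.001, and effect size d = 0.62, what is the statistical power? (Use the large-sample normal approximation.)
Power ≈ 0.86

Power calculation (paired t-test, normal approximation):
z_β = d · √n - z_{α/2}
z_β = 0.62 · √50 - 3.291
z_β = 0.62 · 7.071 - 3.291
z_β = 1.094

Power = Φ(z_β) = Φ(1.094) ≈ 0.863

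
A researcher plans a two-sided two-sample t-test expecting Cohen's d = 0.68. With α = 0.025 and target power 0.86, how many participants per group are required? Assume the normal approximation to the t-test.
n = 48 per group

Sample size formula (two-sample t-test, normal approximation):
n = 2 · ((z_{α/2} + z_β) / d)²

z_{α/2} = 2.241 (for α = 0.025, two-sided)
z_β = 1.080 (for power = 0.86)
d = 0.68

n = 2 · ((2.241 + 1.080) / 0.68)²
n = 2 · (4.884)²
n ≈ 47.71
Round up to the next whole number: n = 48 per group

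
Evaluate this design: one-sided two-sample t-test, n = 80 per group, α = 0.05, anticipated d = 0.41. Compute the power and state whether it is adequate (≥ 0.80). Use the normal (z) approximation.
Power ≈ 0.83; the study is adequately powered (power ≥ 0.80)

Power calculation (two-sample t-test, normal approximation):
z_β = d · √(n/2) - z_α
z_β = 0.41 · √(80/2) - 1.645
z_β = 0.41 · 6.325 - 1.645
z_β = 0.948

Power = Φ(z_β) = Φ(0.948) ≈ 0.828

Effect size d = 0.41 is small by Cohen's convention (0.2/0.5/0.8).

Threshold: power ≥ 0.80 is conventionally adequate.
Power ≈ 0.83 → the study is adequately powered (power ≥ 0.80).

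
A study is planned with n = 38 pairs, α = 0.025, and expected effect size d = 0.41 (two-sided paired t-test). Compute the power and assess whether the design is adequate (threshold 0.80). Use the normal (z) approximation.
Power ≈ 0.61; the study is underpowered (power < 0.80)

Power calculation (paired t-test, normal approximation):
z_β = d · √n - z_{α/2}
z_β = 0.41 · √38 - 2.241
z_β = 0.41 · 6.164 - 2.241
z_β = 0.286

Power = Φ(z_β) = Φ(0.286) ≈ 0.613

Effect size d = 0.41 is small by Cohen's convention (0.2/0.5/0.8).

Threshold: power ≥ 0.80 is conventionally adequate.
Power ≈ 0.61 → the study is underpowered (power < 0.80).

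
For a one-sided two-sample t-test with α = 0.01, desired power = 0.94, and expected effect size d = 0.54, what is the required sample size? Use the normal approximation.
n = 104 per group

Sample size formula (two-sample t-test, normal approximation):
n = 2 · ((z_α + z_β) / d)²

z_α = 2.326 (for α = 0.01, one-sided)
z_β = 1.555 (for power = 0.94)
d = 0.54

n = 2 · ((2.326 + 1.555) / 0.54)²
n = 2 · (7.187)²
n ≈ 103.31
Round up to the next whole number: n = 104 per group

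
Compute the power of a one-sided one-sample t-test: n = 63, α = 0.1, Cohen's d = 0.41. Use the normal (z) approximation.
Power ≈ 0.98

Power calculation (one-sample t-test, normal approximation):
z_β = d · √n - z_α
z_β = 0.41 · √63 - 1.282
z_β = 0.41 · 7.937 - 1.282
z_β = 1.973

Power = Φ(z_β) = Φ(1.973) ≈ 0.976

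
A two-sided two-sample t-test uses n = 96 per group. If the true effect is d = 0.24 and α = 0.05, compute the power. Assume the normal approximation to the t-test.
Power ≈ 0.38

Power calculation (two-sample t-test, normal approximation):
z_β = d · √(n/2) - z_{α/2}
z_β = 0.24 · √(96/2) - 1.960
z_β = 0.24 · 6.928 - 1.960
z_β = -0.297

Power = Φ(z_β) = Φ(-0.297) ≈ 0.383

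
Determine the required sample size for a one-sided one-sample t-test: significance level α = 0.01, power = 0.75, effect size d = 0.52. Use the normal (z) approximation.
n = 34

Sample size formula (one-sample t-test, normal approximation):
n = ((z_α + z_β) / d)²

z_α = 2.326 (for α = 0.01, one-sided)
z_β = 0.674 (for power = 0.75)
d = 0.52

n = ((2.326 + 0.674) / 0.52)²
n = (5.769)²
n ≈ 33.28
Round up to the next whole number: n = 34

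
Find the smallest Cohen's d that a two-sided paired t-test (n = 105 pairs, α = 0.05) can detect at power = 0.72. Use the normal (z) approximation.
d ≈ 0.25

Minimum detectable effect (paired t-test, normal approximation):
d = (z_{α/2} + z_β) / √n
d = (1.960 + 0.583) / √105
d = 2.543 / 10.247
d ≈ 0.25

By Cohen's convention (0.2 small / 0.5 medium / 0.8 large): small effect.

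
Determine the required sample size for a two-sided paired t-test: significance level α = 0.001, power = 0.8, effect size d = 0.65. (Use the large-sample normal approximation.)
n = 41 pairs

Sample size formula (paired t-test, normal approximation):
n = ((z_{α/2} + z_β) / d)²

z_{α/2} = 3.291 (for α = 0.001, two-sided)
z_β = 0.842 (for power = 0.8)
d = 0.65

n = ((3.291 + 0.842) / 0.65)²
n = (6.358)²
n ≈ 40.42
Round up to the next whole number: n = 41 pairs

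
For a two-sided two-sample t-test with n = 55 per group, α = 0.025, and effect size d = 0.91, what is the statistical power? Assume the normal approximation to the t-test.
Power ≈ 0.99

Power calculation (two-sample t-test, normal approximation):
z_β = d · √(n/2) - z_{α/2}
z_β = 0.91 · √(55/2) - 2.241
z_β = 0.91 · 5.244 - 2.241
z_β = 2.531

Power = Φ(z_β) = Φ(2.531) ≈ 0.994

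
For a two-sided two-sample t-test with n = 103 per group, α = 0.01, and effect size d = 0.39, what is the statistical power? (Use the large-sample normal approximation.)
Power ≈ 0.59

Power calculation (two-sample t-test, normal approximation):
z_β = d · √(n/2) - z_{α/2}
z_β = 0.39 · √(103/2) - 2.576
z_β = 0.39 · 7.176 - 2.576
z_β = 0.223

Power = Φ(z_β) = Φ(0.223) ≈ 0.588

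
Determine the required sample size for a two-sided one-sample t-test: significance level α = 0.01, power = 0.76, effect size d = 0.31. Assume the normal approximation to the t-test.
n = 113

Sample size formula (one-sample t-test, normal approximation):
n = ((z_{α/2} + z_β) / d)²

z_{α/2} = 2.576 (for α = 0.01, two-sided)
z_β = 0.706 (for power = 0.76)
d = 0.31

n = ((2.576 + 0.706) / 0.31)²
n = (10.587)²
n ≈ 112.08
Round up to the next whole number: n = 113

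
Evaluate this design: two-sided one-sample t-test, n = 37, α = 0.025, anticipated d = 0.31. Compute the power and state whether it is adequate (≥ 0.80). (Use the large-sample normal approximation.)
Power ≈ 0.36; the study is underpowered (power < 0.80)

Power calculation (one-sample t-test, normal approximation):
z_β = d · √n - z_{α/2}
z_β = 0.31 · √37 - 2.241
z_β = 0.31 · 6.083 - 2.241
z_β = -0.356

Power = Φ(z_β) = Φ(-0.356) ≈ 0.361

Effect size d = 0.31 is small by Cohen's convention (0.2/0.5/0.8).

Threshold: power ≥ 0.80 is conventionally adequate.
Power ≈ 0.36 → the study is underpowered (power < 0.80).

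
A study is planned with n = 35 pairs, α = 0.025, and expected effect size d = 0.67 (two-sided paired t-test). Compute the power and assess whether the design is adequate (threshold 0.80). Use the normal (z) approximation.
Power ≈ 0.96; the study is adequately powered (power ≥ 0.80)

Power calculation (paired t-test, normal approximation):
z_β = d · √n - z_{α/2}
z_β = 0.67 · √35 - 2.241
z_β = 0.67 · 5.916 - 2.241
z_β = 1.722

Power = Φ(z_β) = Φ(1.722) ≈ 0.957

Effect size d = 0.67 is medium by Cohen's convention (0.2/0.5/0.8).

Threshold: power ≥ 0.80 is conventionally adequate.
Power ≈ 0.96 → the study is adequately powered (power ≥ 0.80).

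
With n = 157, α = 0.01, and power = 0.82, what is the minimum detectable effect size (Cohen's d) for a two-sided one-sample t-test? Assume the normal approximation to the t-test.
d ≈ 0.28

Minimum detectable effect (one-sample t-test, normal approximation):
d = (z_{α/2} + z_β) / √n
d = (2.576 + 0.915) / √157
d = 3.491 / 12.530
d ≈ 0.28

By Cohen's convention (0.2 small / 0.5 medium / 0.8 large): small effect.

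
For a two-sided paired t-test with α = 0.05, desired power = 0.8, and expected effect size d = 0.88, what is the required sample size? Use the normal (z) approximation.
n = 11 pairs

Sample size formula (paired t-test, normal approximation):
n = ((z_{α/2} + z_β) / d)²

z_{α/2} = 1.960 (for α = 0.05, two-sided)
z_β = 0.842 (for power = 0.8)
d = 0.88

n = ((1.960 + 0.842) / 0.88)²
n = (3.184)²
n ≈ 10.14
Round up to the next whole number: n = 11 pairs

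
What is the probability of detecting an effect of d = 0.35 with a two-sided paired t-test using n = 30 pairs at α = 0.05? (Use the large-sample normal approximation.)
Power ≈ 0.48

Power calculation (paired t-test, normal approximation):
z_β = d · √n - z_{α/2}
z_β = 0.35 · √30 - 1.960
z_β = 0.35 · 5.477 - 1.960
z_β = -0.043

Power = Φ(z_β) = Φ(-0.043) ≈ 0.483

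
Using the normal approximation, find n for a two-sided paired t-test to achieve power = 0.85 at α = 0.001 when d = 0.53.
n = 67 pairs

Sample size formula (paired t-test, normal approximation):
n = ((z_{α/2} + z_β) / d)²

z_{α/2} = 3.291 (for α = 0.001, two-sided)
z_β = 1.036 (for power = 0.85)
d = 0.53

n = ((3.291 + 1.036) / 0.53)²
n = (8.164)²
n ≈ 66.65
Round up to the next whole number: n = 67 pairs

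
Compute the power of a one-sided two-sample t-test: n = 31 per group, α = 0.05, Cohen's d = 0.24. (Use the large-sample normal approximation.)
Power ≈ 0.24

Power calculation (two-sample t-test, normal approximation):
z_β = d · √(n/2) - z_α
z_β = 0.24 · √(31/2) - 1.645
z_β = 0.24 · 3.937 - 1.645
z_β = -0.700

Power = Φ(z_β) = Φ(-0.700) ≈ 0.242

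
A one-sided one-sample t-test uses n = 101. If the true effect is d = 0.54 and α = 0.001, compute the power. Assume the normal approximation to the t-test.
Power ≈ 0.99

Power calculation (one-sample t-test, normal approximation):
z_β = d · √n - z_α
z_β = 0.54 · √101 - 3.090
z_β = 0.54 · 10.050 - 3.090
z_β = 2.337

Power = Φ(z_β) = Φ(2.337) ≈ 0.990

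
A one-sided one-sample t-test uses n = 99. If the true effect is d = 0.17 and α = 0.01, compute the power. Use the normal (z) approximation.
Power ≈ 0.26

Power calculation (one-sample t-test, normal approximation):
z_β = d · √n - z_α
z_β = 0.17 · √99 - 2.326
z_β = 0.17 · 9.950 - 2.326
z_β = -0.635

Power = Φ(z_β) = Φ(-0.635) ≈ 0.263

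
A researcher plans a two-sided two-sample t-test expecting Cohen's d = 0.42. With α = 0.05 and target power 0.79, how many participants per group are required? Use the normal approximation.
n = 87 per group

Sample size formula (two-sample t-test, normal approximation):
n = 2 · ((z_{α/2} + z_β) / d)²

z_{α/2} = 1.960 (for α = 0.05, two-sided)
z_β = 0.806 (for power = 0.79)
d = 0.42

n = 2 · ((1.960 + 0.806) / 0.42)²
n = 2 · (6.586)²
n ≈ 86.75
Round up to the next whole number: n = 87 per group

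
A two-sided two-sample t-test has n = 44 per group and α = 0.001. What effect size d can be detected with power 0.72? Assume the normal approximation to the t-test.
d ≈ 0.83

Minimum detectable effect (two-sample t-test, normal approximation):
d = (z_{α/2} + z_β) / √(n/2)
d = (3.291 + 0.583) / √(44/2)
d = 3.873 / 4.690
d ≈ 0.83

By Cohen's convention (0.2 small / 0.5 medium / 0.8 large): large effect.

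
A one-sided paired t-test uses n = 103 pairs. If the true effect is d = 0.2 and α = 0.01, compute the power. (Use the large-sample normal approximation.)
Power ≈ 0.38

Power calculation (paired t-test, normal approximation):
z_β = d · √n - z_α
z_β = 0.2 · √103 - 2.326
z_β = 0.2 · 10.149 - 2.326
z_β = -0.297

Power = Φ(z_β) = Φ(-0.297) ≈ 0.383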